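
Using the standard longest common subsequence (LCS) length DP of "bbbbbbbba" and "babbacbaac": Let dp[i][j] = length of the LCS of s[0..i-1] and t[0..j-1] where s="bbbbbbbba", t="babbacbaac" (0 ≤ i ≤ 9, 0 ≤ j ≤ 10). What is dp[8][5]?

   ''  b  a  b  b  a  c  b  a  a  c
''  0  0  0  0  0  0  0  0  0  0  0
 b  0  1  1  1  1  1  1  1  1  1  1
 b  0  1  1  2  2  2  2  2  2  2  2
 b  0  1  1  2  3  3  3  3  3  3  3
 b  0  1  1  2  3  3  3  4  4  4  4
 b  0  1  1  2  3  3  3  4  4  4  4
 b  0  1  1  2  3  3  3  4  4  4  4
 b  0  1  1  2  3  3  3  4  4  4  4
 b  0  1  1  2  3  3  3  4  4  4  4
 a  0  1  2  2  3  4  4  4  5  5  5

3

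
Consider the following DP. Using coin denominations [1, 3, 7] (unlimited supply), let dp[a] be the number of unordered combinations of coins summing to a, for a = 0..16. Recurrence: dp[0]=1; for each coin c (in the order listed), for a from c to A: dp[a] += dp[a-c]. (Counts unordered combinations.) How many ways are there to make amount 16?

after  coin     0     1     2     3     4     5     6     7     8     9    10    11    12    13    14    15    16
          1     1     1     1     1     1     1     1     1     1     1     1     1     1     1     1     1     1
          3     1     1     1     2     2     2     3     3     3     4     4     4     5     5     5     6     6
          7     1     1     1     2     2     2     3     4     4     5     6     6     7     8     9    10    11

11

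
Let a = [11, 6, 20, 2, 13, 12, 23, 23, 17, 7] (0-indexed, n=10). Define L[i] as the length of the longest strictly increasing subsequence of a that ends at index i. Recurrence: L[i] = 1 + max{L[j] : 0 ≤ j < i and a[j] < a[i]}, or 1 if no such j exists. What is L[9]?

   i    0    1    2    3    4    5    6    7    8    9
a[i]   11    6   20    2   13   12   23   23   17    7
L[i]    1    1    2    1    2    2    3    3    3    2

2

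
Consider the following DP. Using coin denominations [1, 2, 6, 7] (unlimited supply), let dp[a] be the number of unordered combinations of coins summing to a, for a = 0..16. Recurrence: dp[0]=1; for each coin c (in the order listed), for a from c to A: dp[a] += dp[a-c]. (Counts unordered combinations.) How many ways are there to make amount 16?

27

after  coin     0     1     2     3     4     5     6     7     8     9    10    11    12    13    14    15    16
          1     1     1     1     1     1     1     1     1     1     1     1     1     1     1     1     1     1
          2     1     1     2     2     3     3     4     4     5     5     6     6     7     7     8     8     9
          6     1     1     2     2     3     3     5     5     7     7     9     9    12    12    15    15    18
          7     1     1     2     2     3     3     5     6     8     9    11    12    15    17    21    23    27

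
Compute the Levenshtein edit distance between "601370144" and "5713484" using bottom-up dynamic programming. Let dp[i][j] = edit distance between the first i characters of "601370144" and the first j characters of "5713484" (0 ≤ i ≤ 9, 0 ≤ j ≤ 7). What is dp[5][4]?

3

   ''  5  7  1  3  4  8  4
''  0  1  2  3  4  5  6  7
 6  1  1  2  3  4  5  6  7
 0  2  2  2  3  4  5  6  7
 1  3  3  3  2  3  4  5  6
 3  4  4  4  3  2  3  4  5
 7  5  5  4  4  3  3  4  5
 0  6  6  5  5  4  4  4  5
 1  7  7  6  5  5  5  5  5
 4  8  8  7  6  6  5  6  5
 4  9  9  8  7  7  6  6  6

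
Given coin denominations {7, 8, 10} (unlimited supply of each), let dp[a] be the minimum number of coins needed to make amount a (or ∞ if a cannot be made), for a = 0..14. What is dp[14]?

 a  0  1  2  3  4  5  6  7  8  9 10 11 12 13 14
dp  0  -  -  -  -  -  -  1  1  -  1  -  -  -  2
(- denotes ∞ / unreachable)

2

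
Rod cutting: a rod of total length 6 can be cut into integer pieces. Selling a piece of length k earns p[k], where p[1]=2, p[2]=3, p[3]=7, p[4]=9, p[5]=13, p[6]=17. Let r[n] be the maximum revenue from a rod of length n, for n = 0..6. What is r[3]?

7

   n    0    1    2    3    4    5    6
r[n]    0    2    4    7    9   13   17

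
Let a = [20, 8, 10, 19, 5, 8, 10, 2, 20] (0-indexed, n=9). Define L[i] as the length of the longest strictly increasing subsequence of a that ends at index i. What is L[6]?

3

   i    0    1    2    3    4    5    6    7    8
a[i]   20    8   10   19    5    8   10    2   20
L[i]    1    1    2    3    1    2    3    1    4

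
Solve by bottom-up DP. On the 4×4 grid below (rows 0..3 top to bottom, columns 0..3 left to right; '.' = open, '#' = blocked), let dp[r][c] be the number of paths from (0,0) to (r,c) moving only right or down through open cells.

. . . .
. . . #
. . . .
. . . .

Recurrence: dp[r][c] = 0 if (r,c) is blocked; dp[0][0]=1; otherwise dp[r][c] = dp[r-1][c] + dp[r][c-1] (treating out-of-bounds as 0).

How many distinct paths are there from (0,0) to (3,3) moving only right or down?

16

r\c   0   1   2   3
  0   1   1   1   1
  1   1   2   3   0
  2   1   3   6   6
  3   1   4  10  16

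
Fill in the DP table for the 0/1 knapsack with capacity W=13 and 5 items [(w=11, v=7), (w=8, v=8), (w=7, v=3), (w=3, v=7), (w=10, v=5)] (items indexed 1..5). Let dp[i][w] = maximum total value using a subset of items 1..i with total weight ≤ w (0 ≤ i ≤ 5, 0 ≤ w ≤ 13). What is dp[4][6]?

7

i\w   0   1   2   3   4   5   6   7   8   9  10  11  12  13
  0   0   0   0   0   0   0   0   0   0   0   0   0   0   0
  1   0   0   0   0   0   0   0   0   0   0   0   7   7   7
  2   0   0   0   0   0   0   0   0   8   8   8   8   8   8
  3   0   0   0   0   0   0   0   3   8   8   8   8   8   8
  4   0   0   0   7   7   7   7   7   8   8  10  15  15  15
  5   0   0   0   7   7   7   7   7   8   8  10  15  15  15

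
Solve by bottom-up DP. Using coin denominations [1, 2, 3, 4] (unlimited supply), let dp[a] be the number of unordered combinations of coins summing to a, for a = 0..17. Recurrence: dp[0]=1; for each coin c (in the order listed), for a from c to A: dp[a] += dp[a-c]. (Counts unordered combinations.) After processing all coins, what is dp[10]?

23

after  coin     0     1     2     3     4     5     6     7     8     9    10    11    12    13    14    15    16    17
          1     1     1     1     1     1     1     1     1     1     1     1     1     1     1     1     1     1     1
          2     1     1     2     2     3     3     4     4     5     5     6     6     7     7     8     8     9     9
          3     1     1     2     3     4     5     7     8    10    12    14    16    19    21    24    27    30    33
          4     1     1     2     3     5     6     9    11    15    18    23    27    34    39    47    54    64    72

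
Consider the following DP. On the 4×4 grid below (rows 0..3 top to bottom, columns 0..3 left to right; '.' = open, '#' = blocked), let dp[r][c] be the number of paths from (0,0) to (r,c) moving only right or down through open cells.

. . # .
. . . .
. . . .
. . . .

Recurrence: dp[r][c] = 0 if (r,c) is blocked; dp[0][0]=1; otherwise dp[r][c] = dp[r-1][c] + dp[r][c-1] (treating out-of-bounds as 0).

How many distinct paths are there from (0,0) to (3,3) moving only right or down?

16

r\c   0   1   2   3
  0   1   1   0   0
  1   1   2   2   2
  2   1   3   5   7
  3   1   4   9  16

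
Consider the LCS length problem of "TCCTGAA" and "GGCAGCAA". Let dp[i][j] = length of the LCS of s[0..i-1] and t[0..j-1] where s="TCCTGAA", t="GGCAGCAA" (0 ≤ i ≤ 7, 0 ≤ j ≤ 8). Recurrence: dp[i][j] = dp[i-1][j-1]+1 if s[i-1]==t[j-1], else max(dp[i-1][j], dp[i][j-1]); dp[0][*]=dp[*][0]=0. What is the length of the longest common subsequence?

4

   ''  G  G  C  A  G  C  A  A
''  0  0  0  0  0  0  0  0  0
 T  0  0  0  0  0  0  0  0  0
 C  0  0  0  1  1  1  1  1  1
 C  0  0  0  1  1  1  2  2  2
 T  0  0  0  1  1  1  2  2  2
 G  0  1  1  1  1  2  2  2  2
 A  0  1  1  1  2  2  2  3  3
 A  0  1  1  1  2  2  2  3  4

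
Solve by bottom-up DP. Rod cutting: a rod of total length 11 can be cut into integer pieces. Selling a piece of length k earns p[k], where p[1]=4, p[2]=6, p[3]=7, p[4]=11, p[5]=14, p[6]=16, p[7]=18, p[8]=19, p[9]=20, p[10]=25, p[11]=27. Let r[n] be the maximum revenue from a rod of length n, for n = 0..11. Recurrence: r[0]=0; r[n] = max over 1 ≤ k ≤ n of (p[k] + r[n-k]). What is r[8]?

32

   n    0    1    2    3    4    5    6    7    8    9   10   11
r[n]    0    4    8   12   16   20   24   28   32   36   40   44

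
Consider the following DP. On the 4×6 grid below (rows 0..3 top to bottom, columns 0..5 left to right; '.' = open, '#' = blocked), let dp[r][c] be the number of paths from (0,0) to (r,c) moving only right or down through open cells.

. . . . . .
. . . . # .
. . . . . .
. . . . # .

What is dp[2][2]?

6

r\c   0   1   2   3   4   5
  0   1   1   1   1   1   1
  1   1   2   3   4   0   1
  2   1   3   6  10  10  11
  3   1   4  10  20   0  11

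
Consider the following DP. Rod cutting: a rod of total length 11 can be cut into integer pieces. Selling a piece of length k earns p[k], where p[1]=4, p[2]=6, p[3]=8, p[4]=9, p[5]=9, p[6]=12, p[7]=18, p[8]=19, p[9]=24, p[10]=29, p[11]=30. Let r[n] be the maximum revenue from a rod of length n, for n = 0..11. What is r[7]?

28

   n    0    1    2    3    4    5    6    7    8    9   10   11
r[n]    0    4    8   12   16   20   24   28   32   36   40   44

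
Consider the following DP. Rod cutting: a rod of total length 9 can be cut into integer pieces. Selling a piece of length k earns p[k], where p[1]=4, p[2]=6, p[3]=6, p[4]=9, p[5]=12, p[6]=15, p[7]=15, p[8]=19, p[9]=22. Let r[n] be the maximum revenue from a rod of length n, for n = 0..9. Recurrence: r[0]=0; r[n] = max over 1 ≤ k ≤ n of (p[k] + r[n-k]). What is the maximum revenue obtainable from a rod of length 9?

   n    0    1    2    3    4    5    6    7    8    9
r[n]    0    4    8   12   16   20   24   28   32   36

36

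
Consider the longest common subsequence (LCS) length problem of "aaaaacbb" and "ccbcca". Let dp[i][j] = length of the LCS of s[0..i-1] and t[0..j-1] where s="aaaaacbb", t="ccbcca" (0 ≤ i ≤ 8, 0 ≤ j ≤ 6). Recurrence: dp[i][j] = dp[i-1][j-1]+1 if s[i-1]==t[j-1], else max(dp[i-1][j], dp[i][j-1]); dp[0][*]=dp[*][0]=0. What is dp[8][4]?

   ''  c  c  b  c  c  a
''  0  0  0  0  0  0  0
 a  0  0  0  0  0  0  1
 a  0  0  0  0  0  0  1
 a  0  0  0  0  0  0  1
 a  0  0  0  0  0  0  1
 a  0  0  0  0  0  0  1
 c  0  1  1  1  1  1  1
 b  0  1  1  2  2  2  2
 b  0  1  1  2  2  2  2

2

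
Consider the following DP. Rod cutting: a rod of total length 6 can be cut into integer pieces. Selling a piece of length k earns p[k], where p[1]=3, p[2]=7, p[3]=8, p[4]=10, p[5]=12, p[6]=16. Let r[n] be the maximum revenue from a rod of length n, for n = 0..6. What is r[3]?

10

   n    0    1    2    3    4    5    6
r[n]    0    3    7   10   14   17   21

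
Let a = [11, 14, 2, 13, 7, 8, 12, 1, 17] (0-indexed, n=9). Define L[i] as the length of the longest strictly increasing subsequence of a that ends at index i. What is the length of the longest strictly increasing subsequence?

   i    0    1    2    3    4    5    6    7    8
a[i]   11   14    2   13    7    8   12    1   17
L[i]    1    2    1    2    2    3    4    1    5

5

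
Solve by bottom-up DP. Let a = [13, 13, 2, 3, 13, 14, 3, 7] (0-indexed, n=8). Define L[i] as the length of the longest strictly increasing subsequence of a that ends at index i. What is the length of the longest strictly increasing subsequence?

4

   i    0    1    2    3    4    5    6    7
a[i]   13   13    2    3   13   14    3    7
L[i]    1    1    1    2    3    4    2    3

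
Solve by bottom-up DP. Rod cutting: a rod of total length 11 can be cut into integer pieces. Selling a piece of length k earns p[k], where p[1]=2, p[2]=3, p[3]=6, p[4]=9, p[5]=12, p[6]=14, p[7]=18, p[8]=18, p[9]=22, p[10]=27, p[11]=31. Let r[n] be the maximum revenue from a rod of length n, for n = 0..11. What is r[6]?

14

   n    0    1    2    3    4    5    6    7    8    9   10   11
r[n]    0    2    4    6    9   12   14   18   20   22   27   31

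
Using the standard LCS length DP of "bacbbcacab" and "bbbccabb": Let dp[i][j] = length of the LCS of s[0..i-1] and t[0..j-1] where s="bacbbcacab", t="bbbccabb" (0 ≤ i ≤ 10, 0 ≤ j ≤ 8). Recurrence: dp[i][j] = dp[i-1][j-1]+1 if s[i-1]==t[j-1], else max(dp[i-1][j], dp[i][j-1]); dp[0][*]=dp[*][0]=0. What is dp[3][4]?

2

   ''  b  b  b  c  c  a  b  b
''  0  0  0  0  0  0  0  0  0
 b  0  1  1  1  1  1  1  1  1
 a  0  1  1  1  1  1  2  2  2
 c  0  1  1  1  2  2  2  2  2
 b  0  1  2  2  2  2  2  3  3
 b  0  1  2  3  3  3  3  3  4
 c  0  1  2  3  4  4  4  4  4
 a  0  1  2  3  4  4  5  5  5
 c  0  1  2  3  4  5  5  5  5
 a  0  1  2  3  4  5  6  6  6
 b  0  1  2  3  4  5  6  7  7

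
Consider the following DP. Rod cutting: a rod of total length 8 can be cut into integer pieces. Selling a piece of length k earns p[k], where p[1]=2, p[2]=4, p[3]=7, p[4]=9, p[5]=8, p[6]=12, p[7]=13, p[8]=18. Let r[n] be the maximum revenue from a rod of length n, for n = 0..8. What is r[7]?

   n    0    1    2    3    4    5    6    7    8
r[n]    0    2    4    7    9   11   14   16   18

16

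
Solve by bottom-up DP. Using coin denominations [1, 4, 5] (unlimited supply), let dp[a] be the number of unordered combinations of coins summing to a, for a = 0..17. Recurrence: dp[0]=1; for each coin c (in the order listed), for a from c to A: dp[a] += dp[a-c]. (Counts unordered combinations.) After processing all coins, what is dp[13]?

after  coin     0     1     2     3     4     5     6     7     8     9    10    11    12    13    14    15    16    17
          1     1     1     1     1     1     1     1     1     1     1     1     1     1     1     1     1     1     1
          4     1     1     1     1     2     2     2     2     3     3     3     3     4     4     4     4     5     5
          5     1     1     1     1     2     3     3     3     4     5     6     6     7     8     9    10    11    12

8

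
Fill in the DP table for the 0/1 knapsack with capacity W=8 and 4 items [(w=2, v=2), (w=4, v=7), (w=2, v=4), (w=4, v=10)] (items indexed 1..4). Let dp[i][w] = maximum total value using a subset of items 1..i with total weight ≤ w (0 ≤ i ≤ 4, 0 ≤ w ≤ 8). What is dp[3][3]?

4

i\w   0   1   2   3   4   5   6   7   8
  0   0   0   0   0   0   0   0   0   0
  1   0   0   2   2   2   2   2   2   2
  2   0   0   2   2   7   7   9   9   9
  3   0   0   4   4   7   7  11  11  13
  4   0   0   4   4  10  10  14  14  17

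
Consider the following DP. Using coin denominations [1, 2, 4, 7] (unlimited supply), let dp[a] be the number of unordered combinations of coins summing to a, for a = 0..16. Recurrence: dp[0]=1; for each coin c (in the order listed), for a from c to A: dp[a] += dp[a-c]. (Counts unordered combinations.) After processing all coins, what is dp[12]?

20

after  coin     0     1     2     3     4     5     6     7     8     9    10    11    12    13    14    15    16
          1     1     1     1     1     1     1     1     1     1     1     1     1     1     1     1     1     1
          2     1     1     2     2     3     3     4     4     5     5     6     6     7     7     8     8     9
          4     1     1     2     2     4     4     6     6     9     9    12    12    16    16    20    20    25
          7     1     1     2     2     4     4     6     7    10    11    14    16    20    22    27    30    36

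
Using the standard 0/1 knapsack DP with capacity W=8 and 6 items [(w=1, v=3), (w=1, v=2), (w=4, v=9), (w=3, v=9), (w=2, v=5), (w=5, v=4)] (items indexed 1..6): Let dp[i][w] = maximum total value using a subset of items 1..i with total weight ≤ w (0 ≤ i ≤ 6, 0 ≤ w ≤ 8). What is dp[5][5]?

i\w   0   1   2   3   4   5   6   7   8
  0   0   0   0   0   0   0   0   0   0
  1   0   3   3   3   3   3   3   3   3
  2   0   3   5   5   5   5   5   5   5
  3   0   3   5   5   9  12  14  14  14
  4   0   3   5   9  12  14  14  18  21
  5   0   3   5   9  12  14  17  19  21
  6   0   3   5   9  12  14  17  19  21

14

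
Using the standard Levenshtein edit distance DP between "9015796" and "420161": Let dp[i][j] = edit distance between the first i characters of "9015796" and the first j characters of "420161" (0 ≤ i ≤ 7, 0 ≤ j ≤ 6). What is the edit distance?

6

   ''  4  2  0  1  6  1
''  0  1  2  3  4  5  6
 9  1  1  2  3  4  5  6
 0  2  2  2  2  3  4  5
 1  3  3  3  3  2  3  4
 5  4  4  4  4  3  3  4
 7  5  5  5  5  4  4  4
 9  6  6  6  6  5  5  5
 6  7  7  7  7  6  5  6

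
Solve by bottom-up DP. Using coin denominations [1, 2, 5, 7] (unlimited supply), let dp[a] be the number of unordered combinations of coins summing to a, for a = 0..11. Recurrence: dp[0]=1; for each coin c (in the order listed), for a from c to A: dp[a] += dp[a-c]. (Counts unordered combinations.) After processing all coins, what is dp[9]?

10

after  coin     0     1     2     3     4     5     6     7     8     9    10    11
          1     1     1     1     1     1     1     1     1     1     1     1     1
          2     1     1     2     2     3     3     4     4     5     5     6     6
          5     1     1     2     2     3     4     5     6     7     8    10    11
          7     1     1     2     2     3     4     5     7     8    10    12    14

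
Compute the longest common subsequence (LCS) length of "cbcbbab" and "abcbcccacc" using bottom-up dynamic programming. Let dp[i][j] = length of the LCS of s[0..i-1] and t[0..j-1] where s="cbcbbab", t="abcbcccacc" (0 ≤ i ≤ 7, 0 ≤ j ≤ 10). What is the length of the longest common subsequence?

4

   ''  a  b  c  b  c  c  c  a  c  c
''  0  0  0  0  0  0  0  0  0  0  0
 c  0  0  0  1  1  1  1  1  1  1  1
 b  0  0  1  1  2  2  2  2  2  2  2
 c  0  0  1  2  2  3  3  3  3  3  3
 b  0  0  1  2  3  3  3  3  3  3  3
 b  0  0  1  2  3  3  3  3  3  3  3
 a  0  1  1  2  3  3  3  3  4  4  4
 b  0  1  2  2  3  3  3  3  4  4  4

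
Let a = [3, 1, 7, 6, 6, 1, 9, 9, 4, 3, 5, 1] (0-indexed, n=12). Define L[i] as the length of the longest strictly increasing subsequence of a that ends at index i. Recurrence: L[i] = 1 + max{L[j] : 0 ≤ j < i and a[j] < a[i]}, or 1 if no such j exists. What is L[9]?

2

   i    0    1    2    3    4    5    6    7    8    9   10   11
a[i]    3    1    7    6    6    1    9    9    4    3    5    1
L[i]    1    1    2    2    2    1    3    3    2    2    3    1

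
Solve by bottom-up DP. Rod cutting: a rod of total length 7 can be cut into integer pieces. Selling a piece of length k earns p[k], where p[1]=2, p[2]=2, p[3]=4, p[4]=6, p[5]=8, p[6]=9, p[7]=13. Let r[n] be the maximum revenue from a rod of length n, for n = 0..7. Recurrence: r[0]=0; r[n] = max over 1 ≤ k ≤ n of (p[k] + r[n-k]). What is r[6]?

   n    0    1    2    3    4    5    6    7
r[n]    0    2    4    6    8   10   12   14

12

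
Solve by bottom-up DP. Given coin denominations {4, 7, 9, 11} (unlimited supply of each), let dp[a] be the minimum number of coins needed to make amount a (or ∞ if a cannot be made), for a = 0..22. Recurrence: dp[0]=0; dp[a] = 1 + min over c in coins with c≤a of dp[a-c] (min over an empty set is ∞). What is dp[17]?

3

 a  0  1  2  3  4  5  6  7  8  9 10 11 12 13 14 15 16 17 18 19 20 21 22
dp  0  -  -  -  1  -  -  1  2  1  -  1  3  2  2  2  2  3  2  3  2  3  2
(- denotes ∞ / unreachable)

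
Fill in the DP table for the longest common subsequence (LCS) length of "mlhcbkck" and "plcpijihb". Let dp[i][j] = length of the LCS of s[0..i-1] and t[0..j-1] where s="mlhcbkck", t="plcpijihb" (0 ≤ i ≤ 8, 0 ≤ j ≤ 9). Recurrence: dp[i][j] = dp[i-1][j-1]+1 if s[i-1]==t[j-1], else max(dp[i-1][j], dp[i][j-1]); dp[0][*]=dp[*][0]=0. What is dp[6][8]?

2

   ''  p  l  c  p  i  j  i  h  b
''  0  0  0  0  0  0  0  0  0  0
 m  0  0  0  0  0  0  0  0  0  0
 l  0  0  1  1  1  1  1  1  1  1
 h  0  0  1  1  1  1  1  1  2  2
 c  0  0  1  2  2  2  2  2  2  2
 b  0  0  1  2  2  2  2  2  2  3
 k  0  0  1  2  2  2  2  2  2  3
 c  0  0  1  2  2  2  2  2  2  3
 k  0  0  1  2  2  2  2  2  2  3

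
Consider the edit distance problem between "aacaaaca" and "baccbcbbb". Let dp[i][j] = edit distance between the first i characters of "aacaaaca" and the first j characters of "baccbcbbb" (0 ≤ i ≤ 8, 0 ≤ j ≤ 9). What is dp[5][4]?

3

   ''  b  a  c  c  b  c  b  b  b
''  0  1  2  3  4  5  6  7  8  9
 a  1  1  1  2  3  4  5  6  7  8
 a  2  2  1  2  3  4  5  6  7  8
 c  3  3  2  1  2  3  4  5  6  7
 a  4  4  3  2  2  3  4  5  6  7
 a  5  5  4  3  3  3  4  5  6  7
 a  6  6  5  4  4  4  4  5  6  7
 c  7  7  6  5  4  5  4  5  6  7
 a  8  8  7  6  5  5  5  5  6  7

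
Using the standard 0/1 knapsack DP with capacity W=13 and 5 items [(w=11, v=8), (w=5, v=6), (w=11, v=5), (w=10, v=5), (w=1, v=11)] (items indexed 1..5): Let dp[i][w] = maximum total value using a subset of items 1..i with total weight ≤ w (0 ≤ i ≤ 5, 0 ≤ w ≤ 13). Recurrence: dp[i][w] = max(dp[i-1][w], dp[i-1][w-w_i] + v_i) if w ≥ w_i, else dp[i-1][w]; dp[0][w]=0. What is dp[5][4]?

i\w   0   1   2   3   4   5   6   7   8   9  10  11  12  13
  0   0   0   0   0   0   0   0   0   0   0   0   0   0   0
  1   0   0   0   0   0   0   0   0   0   0   0   8   8   8
  2   0   0   0   0   0   6   6   6   6   6   6   8   8   8
  3   0   0   0   0   0   6   6   6   6   6   6   8   8   8
  4   0   0   0   0   0   6   6   6   6   6   6   8   8   8
  5   0  11  11  11  11  11  17  17  17  17  17  17  19  19

11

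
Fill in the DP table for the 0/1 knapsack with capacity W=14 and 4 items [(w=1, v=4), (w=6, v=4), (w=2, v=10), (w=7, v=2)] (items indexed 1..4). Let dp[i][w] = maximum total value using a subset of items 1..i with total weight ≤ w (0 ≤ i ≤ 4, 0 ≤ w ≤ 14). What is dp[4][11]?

18

i\w   0   1   2   3   4   5   6   7   8   9  10  11  12  13  14
  0   0   0   0   0   0   0   0   0   0   0   0   0   0   0   0
  1   0   4   4   4   4   4   4   4   4   4   4   4   4   4   4
  2   0   4   4   4   4   4   4   8   8   8   8   8   8   8   8
  3   0   4  10  14  14  14  14  14  14  18  18  18  18  18  18
  4   0   4  10  14  14  14  14  14  14  18  18  18  18  18  18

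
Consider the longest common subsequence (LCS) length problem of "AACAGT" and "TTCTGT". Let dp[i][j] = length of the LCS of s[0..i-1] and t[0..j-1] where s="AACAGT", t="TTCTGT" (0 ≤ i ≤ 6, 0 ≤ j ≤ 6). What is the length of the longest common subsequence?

3

   ''  T  T  C  T  G  T
''  0  0  0  0  0  0  0
 A  0  0  0  0  0  0  0
 A  0  0  0  0  0  0  0
 C  0  0  0  1  1  1  1
 A  0  0  0  1  1  1  1
 G  0  0  0  1  1  2  2
 T  0  1  1  1  2  2  3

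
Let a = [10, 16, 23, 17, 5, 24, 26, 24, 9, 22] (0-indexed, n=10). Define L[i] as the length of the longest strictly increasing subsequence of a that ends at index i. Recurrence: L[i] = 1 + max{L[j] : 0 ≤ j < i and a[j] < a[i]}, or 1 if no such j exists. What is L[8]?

2

   i    0    1    2    3    4    5    6    7    8    9
a[i]   10   16   23   17    5   24   26   24    9   22
L[i]    1    2    3    3    1    4    5    4    2    4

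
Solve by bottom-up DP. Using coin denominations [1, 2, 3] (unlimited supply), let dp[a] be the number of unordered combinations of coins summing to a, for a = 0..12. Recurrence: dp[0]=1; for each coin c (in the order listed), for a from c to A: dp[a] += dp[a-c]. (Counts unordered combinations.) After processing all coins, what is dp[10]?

after  coin     0     1     2     3     4     5     6     7     8     9    10    11    12
          1     1     1     1     1     1     1     1     1     1     1     1     1     1
          2     1     1     2     2     3     3     4     4     5     5     6     6     7
          3     1     1     2     3     4     5     7     8    10    12    14    16    19

14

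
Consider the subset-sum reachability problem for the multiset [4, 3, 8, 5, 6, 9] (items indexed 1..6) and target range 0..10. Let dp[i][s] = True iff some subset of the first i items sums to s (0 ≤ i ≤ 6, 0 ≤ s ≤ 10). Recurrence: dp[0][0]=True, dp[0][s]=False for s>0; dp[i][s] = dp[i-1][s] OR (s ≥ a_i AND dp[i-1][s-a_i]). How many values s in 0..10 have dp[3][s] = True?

5

i\s   0   1   2   3   4   5   6   7   8   9  10
  0   T   F   F   F   F   F   F   F   F   F   F
  1   T   F   F   F   T   F   F   F   F   F   F
  2   T   F   F   T   T   F   F   T   F   F   F
  3   T   F   F   T   T   F   F   T   T   F   F
  4   T   F   F   T   T   T   F   T   T   T   F
  5   T   F   F   T   T   T   T   T   T   T   T
  6   T   F   F   T   T   T   T   T   T   T   T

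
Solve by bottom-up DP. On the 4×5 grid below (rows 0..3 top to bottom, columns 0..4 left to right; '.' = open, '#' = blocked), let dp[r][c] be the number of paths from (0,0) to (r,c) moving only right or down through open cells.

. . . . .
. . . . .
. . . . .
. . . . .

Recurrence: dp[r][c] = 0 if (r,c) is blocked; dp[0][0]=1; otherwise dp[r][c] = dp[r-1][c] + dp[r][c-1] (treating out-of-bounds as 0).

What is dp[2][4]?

r\c   0   1   2   3   4
  0   1   1   1   1   1
  1   1   2   3   4   5
  2   1   3   6  10  15
  3   1   4  10  20  35

15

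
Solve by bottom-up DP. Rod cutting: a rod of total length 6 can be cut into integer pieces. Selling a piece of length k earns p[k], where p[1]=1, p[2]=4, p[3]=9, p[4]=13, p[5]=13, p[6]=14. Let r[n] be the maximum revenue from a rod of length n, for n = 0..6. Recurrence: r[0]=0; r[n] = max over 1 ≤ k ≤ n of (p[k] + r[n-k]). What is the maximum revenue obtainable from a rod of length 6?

   n    0    1    2    3    4    5    6
r[n]    0    1    4    9   13   14   18

18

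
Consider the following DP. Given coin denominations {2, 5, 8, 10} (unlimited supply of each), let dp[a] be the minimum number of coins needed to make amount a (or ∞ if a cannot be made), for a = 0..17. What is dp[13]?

2

 a  0  1  2  3  4  5  6  7  8  9 10 11 12 13 14 15 16 17
dp  0  -  1  -  2  1  3  2  1  3  1  4  2  2  3  2  2  3
(- denotes ∞ / unreachable)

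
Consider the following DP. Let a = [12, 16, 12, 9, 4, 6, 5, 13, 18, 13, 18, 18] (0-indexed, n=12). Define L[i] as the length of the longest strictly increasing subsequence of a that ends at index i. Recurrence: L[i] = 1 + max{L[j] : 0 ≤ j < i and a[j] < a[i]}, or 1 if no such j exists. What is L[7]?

   i    0    1    2    3    4    5    6    7    8    9   10   11
a[i]   12   16   12    9    4    6    5   13   18   13   18   18
L[i]    1    2    1    1    1    2    2    3    4    3    4    4

3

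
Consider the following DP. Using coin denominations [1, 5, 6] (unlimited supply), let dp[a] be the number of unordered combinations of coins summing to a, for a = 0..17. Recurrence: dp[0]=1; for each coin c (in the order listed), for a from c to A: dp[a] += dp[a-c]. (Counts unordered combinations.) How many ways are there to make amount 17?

9

after  coin     0     1     2     3     4     5     6     7     8     9    10    11    12    13    14    15    16    17
          1     1     1     1     1     1     1     1     1     1     1     1     1     1     1     1     1     1     1
          5     1     1     1     1     1     2     2     2     2     2     3     3     3     3     3     4     4     4
          6     1     1     1     1     1     2     3     3     3     3     4     5     6     6     6     7     8     9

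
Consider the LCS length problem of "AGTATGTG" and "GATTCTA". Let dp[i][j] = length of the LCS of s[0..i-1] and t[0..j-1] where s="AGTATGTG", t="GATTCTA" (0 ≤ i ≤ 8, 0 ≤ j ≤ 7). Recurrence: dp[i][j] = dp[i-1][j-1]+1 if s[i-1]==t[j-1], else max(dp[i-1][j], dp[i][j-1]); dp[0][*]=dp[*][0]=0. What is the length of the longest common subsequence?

   ''  G  A  T  T  C  T  A
''  0  0  0  0  0  0  0  0
 A  0  0  1  1  1  1  1  1
 G  0  1  1  1  1  1  1  1
 T  0  1  1  2  2  2  2  2
 A  0  1  2  2  2  2  2  3
 T  0  1  2  3  3  3  3  3
 G  0  1  2  3  3  3  3  3
 T  0  1  2  3  4  4  4  4
 G  0  1  2  3  4  4  4  4

4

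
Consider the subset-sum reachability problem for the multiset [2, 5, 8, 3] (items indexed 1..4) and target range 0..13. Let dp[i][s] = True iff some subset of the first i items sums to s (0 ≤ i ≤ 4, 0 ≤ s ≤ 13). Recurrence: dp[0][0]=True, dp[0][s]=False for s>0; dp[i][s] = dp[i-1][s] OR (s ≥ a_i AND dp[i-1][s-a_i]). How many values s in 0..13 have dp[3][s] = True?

7

i\s   0   1   2   3   4   5   6   7   8   9  10  11  12  13
  0   T   F   F   F   F   F   F   F   F   F   F   F   F   F
  1   T   F   T   F   F   F   F   F   F   F   F   F   F   F
  2   T   F   T   F   F   T   F   T   F   F   F   F   F   F
  3   T   F   T   F   F   T   F   T   T   F   T   F   F   T
  4   T   F   T   T   F   T   F   T   T   F   T   T   F   T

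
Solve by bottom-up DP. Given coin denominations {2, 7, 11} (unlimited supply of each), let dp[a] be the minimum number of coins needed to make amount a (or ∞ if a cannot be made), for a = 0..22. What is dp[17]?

 a  0  1  2  3  4  5  6  7  8  9 10 11 12 13 14 15 16 17 18 19 20 21 22
dp  0  -  1  -  2  -  3  1  4  2  5  1  6  2  2  3  3  4  2  5  3  3  2
(- denotes ∞ / unreachable)

4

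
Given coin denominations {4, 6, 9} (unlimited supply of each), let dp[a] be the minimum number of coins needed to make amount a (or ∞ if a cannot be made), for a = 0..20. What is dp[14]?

3

 a  0  1  2  3  4  5  6  7  8  9 10 11 12 13 14 15 16 17 18 19 20
dp  0  -  -  -  1  -  1  -  2  1  2  -  2  2  3  2  3  3  2  3  4
(- denotes ∞ / unreachable)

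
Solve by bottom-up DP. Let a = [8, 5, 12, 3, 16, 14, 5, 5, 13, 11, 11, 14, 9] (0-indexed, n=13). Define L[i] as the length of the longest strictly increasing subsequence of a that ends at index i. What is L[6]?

2

   i    0    1    2    3    4    5    6    7    8    9   10   11   12
a[i]    8    5   12    3   16   14    5    5   13   11   11   14    9
L[i]    1    1    2    1    3    3    2    2    3    3    3    4    3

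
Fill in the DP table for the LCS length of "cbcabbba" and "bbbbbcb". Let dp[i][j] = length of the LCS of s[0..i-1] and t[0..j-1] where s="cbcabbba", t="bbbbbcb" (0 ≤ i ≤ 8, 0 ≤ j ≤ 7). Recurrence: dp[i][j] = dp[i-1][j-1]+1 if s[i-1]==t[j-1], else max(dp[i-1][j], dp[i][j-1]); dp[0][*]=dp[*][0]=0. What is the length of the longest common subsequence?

4

   ''  b  b  b  b  b  c  b
''  0  0  0  0  0  0  0  0
 c  0  0  0  0  0  0  1  1
 b  0  1  1  1  1  1  1  2
 c  0  1  1  1  1  1  2  2
 a  0  1  1  1  1  1  2  2
 b  0  1  2  2  2  2  2  3
 b  0  1  2  3  3  3  3  3
 b  0  1  2  3  4  4  4  4
 a  0  1  2  3  4  4  4  4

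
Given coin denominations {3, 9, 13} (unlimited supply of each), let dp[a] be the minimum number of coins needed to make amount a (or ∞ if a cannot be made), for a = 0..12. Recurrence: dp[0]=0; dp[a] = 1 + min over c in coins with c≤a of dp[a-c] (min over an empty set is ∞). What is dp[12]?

2

 a  0  1  2  3  4  5  6  7  8  9 10 11 12
dp  0  -  -  1  -  -  2  -  -  1  -  -  2
(- denotes ∞ / unreachable)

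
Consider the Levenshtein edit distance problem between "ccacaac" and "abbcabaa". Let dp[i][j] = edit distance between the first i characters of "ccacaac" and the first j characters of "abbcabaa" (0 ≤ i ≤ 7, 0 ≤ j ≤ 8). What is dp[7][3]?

   ''  a  b  b  c  a  b  a  a
''  0  1  2  3  4  5  6  7  8
 c  1  1  2  3  3  4  5  6  7
 c  2  2  2  3  3  4  5  6  7
 a  3  2  3  3  4  3  4  5  6
 c  4  3  3  4  3  4  4  5  6
 a  5  4  4  4  4  3  4  4  5
 a  6  5  5  5  5  4  4  4  4
 c  7  6  6  6  5  5  5  5  5

6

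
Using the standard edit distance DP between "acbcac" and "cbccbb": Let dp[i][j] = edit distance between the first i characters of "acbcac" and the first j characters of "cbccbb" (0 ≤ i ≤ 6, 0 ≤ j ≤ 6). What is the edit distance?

4

   ''  c  b  c  c  b  b
''  0  1  2  3  4  5  6
 a  1  1  2  3  4  5  6
 c  2  1  2  2  3  4  5
 b  3  2  1  2  3  3  4
 c  4  3  2  1  2  3  4
 a  5  4  3  2  2  3  4
 c  6  5  4  3  2  3  4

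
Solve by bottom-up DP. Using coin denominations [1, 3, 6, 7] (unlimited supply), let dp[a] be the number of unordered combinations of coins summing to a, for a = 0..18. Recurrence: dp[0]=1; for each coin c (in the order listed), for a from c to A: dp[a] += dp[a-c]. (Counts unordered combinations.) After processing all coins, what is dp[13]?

after  coin     0     1     2     3     4     5     6     7     8     9    10    11    12    13    14    15    16    17    18
          1     1     1     1     1     1     1     1     1     1     1     1     1     1     1     1     1     1     1     1
          3     1     1     1     2     2     2     3     3     3     4     4     4     5     5     5     6     6     6     7
          6     1     1     1     2     2     2     4     4     4     6     6     6     9     9     9    12    12    12    16
          7     1     1     1     2     2     2     4     5     5     7     8     8    11    13    14    17    19    20    24

13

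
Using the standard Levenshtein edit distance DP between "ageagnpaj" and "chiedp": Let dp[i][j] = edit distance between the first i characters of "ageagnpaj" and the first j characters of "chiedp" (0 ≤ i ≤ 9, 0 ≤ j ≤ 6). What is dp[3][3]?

3

   ''  c  h  i  e  d  p
''  0  1  2  3  4  5  6
 a  1  1  2  3  4  5  6
 g  2  2  2  3  4  5  6
 e  3  3  3  3  3  4  5
 a  4  4  4  4  4  4  5
 g  5  5  5  5  5  5  5
 n  6  6  6  6  6  6  6
 p  7  7  7  7  7  7  6
 a  8  8  8  8  8  8  7
 j  9  9  9  9  9  9  8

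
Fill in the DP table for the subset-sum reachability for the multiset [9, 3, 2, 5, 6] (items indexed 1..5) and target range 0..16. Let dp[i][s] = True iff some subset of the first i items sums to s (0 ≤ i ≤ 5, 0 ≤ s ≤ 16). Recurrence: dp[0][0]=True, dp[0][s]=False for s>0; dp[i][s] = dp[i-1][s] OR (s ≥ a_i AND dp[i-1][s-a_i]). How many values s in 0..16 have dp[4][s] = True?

i\s   0   1   2   3   4   5   6   7   8   9  10  11  12  13  14  15  16
  0   T   F   F   F   F   F   F   F   F   F   F   F   F   F   F   F   F
  1   T   F   F   F   F   F   F   F   F   T   F   F   F   F   F   F   F
  2   T   F   F   T   F   F   F   F   F   T   F   F   T   F   F   F   F
  3   T   F   T   T   F   T   F   F   F   T   F   T   T   F   T   F   F
  4   T   F   T   T   F   T   F   T   T   T   T   T   T   F   T   F   T
  5   T   F   T   T   F   T   T   T   T   T   T   T   T   T   T   T   T

12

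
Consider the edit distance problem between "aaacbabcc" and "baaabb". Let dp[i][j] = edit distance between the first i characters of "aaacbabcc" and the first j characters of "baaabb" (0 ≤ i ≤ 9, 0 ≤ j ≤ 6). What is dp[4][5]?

2

   ''  b  a  a  a  b  b
''  0  1  2  3  4  5  6
 a  1  1  1  2  3  4  5
 a  2  2  1  1  2  3  4
 a  3  3  2  1  1  2  3
 c  4  4  3  2  2  2  3
 b  5  4  4  3  3  2  2
 a  6  5  4  4  3  3  3
 b  7  6  5  5  4  3  3
 c  8  7  6  6  5  4  4
 c  9  8  7  7  6  5  5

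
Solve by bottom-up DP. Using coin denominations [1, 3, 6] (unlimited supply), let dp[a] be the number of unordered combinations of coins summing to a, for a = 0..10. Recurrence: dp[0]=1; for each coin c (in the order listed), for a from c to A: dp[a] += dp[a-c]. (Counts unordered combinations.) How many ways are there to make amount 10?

6

after  coin     0     1     2     3     4     5     6     7     8     9    10
          1     1     1     1     1     1     1     1     1     1     1     1
          3     1     1     1     2     2     2     3     3     3     4     4
          6     1     1     1     2     2     2     4     4     4     6     6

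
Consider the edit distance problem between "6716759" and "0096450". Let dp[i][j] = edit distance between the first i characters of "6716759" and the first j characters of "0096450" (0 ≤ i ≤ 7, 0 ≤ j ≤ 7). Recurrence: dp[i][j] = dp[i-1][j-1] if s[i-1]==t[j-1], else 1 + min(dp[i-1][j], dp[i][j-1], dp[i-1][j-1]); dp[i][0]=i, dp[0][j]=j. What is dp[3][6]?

   ''  0  0  9  6  4  5  0
''  0  1  2  3  4  5  6  7
 6  1  1  2  3  3  4  5  6
 7  2  2  2  3  4  4  5  6
 1  3  3  3  3  4  5  5  6
 6  4  4  4  4  3  4  5  6
 7  5  5  5  5  4  4  5  6
 5  6  6  6  6  5  5  4  5
 9  7  7  7  6  6  6  5  5

5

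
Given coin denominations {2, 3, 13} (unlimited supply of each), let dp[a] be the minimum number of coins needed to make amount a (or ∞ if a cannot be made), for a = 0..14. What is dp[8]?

3

 a  0  1  2  3  4  5  6  7  8  9 10 11 12 13 14
dp  0  -  1  1  2  2  2  3  3  3  4  4  4  1  5
(- denotes ∞ / unreachable)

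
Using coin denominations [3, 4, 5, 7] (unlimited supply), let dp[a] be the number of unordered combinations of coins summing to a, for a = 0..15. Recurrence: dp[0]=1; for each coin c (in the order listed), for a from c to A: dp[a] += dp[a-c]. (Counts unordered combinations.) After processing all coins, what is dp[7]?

2

after  coin     0     1     2     3     4     5     6     7     8     9    10    11    12    13    14    15
          3     1     0     0     1     0     0     1     0     0     1     0     0     1     0     0     1
          4     1     0     0     1     1     0     1     1     1     1     1     1     2     1     1     2
          5     1     0     0     1     1     1     1     1     2     2     2     2     3     3     3     4
          7     1     0     0     1     1     1     1     2     2     2     3     3     4     4     5     6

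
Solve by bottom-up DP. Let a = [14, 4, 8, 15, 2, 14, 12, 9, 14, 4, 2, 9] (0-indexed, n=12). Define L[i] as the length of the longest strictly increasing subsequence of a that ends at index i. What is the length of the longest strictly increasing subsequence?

4

   i    0    1    2    3    4    5    6    7    8    9   10   11
a[i]   14    4    8   15    2   14   12    9   14    4    2    9
L[i]    1    1    2    3    1    3    3    3    4    2    1    3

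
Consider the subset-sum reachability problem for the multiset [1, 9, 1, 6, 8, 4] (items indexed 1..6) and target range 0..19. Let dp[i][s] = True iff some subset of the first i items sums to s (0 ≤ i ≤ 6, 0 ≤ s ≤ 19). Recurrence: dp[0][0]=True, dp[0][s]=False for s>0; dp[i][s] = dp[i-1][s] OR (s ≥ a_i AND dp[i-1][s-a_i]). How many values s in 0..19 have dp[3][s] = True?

i\s   0   1   2   3   4   5   6   7   8   9  10  11  12  13  14  15  16  17  18  19
  0   T   F   F   F   F   F   F   F   F   F   F   F   F   F   F   F   F   F   F   F
  1   T   T   F   F   F   F   F   F   F   F   F   F   F   F   F   F   F   F   F   F
  2   T   T   F   F   F   F   F   F   F   T   T   F   F   F   F   F   F   F   F   F
  3   T   T   T   F   F   F   F   F   F   T   T   T   F   F   F   F   F   F   F   F
  4   T   T   T   F   F   F   T   T   T   T   T   T   F   F   F   T   T   T   F   F
  5   T   T   T   F   F   F   T   T   T   T   T   T   F   F   T   T   T   T   T   T
  6   T   T   T   F   T   T   T   T   T   T   T   T   T   T   T   T   T   T   T   T

6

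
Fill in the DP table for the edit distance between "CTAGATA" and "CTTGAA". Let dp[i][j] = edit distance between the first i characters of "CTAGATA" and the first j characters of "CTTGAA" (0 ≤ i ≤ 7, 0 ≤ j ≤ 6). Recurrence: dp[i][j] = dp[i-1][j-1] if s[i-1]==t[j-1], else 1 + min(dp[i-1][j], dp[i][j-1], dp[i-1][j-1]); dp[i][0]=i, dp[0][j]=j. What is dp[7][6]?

   ''  C  T  T  G  A  A
''  0  1  2  3  4  5  6
 C  1  0  1  2  3  4  5
 T  2  1  0  1  2  3  4
 A  3  2  1  1  2  2  3
 G  4  3  2  2  1  2  3
 A  5  4  3  3  2  1  2
 T  6  5  4  3  3  2  2
 A  7  6  5  4  4  3  2

2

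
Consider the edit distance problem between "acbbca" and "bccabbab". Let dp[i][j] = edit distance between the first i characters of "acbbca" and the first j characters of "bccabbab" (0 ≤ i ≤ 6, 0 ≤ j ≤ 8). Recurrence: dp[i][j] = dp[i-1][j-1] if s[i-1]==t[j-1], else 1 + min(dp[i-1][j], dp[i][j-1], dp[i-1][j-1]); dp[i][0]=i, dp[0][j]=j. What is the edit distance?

   ''  b  c  c  a  b  b  a  b
''  0  1  2  3  4  5  6  7  8
 a  1  1  2  3  3  4  5  6  7
 c  2  2  1  2  3  4  5  6  7
 b  3  2  2  2  3  3  4  5  6
 b  4  3  3  3  3  3  3  4  5
 c  5  4  3  3  4  4  4  4  5
 a  6  5  4  4  3  4  5  4  5

5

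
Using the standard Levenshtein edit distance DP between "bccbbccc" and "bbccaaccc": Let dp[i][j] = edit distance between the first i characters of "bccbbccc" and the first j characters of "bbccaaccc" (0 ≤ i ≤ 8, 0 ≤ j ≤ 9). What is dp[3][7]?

4

   ''  b  b  c  c  a  a  c  c  c
''  0  1  2  3  4  5  6  7  8  9
 b  1  0  1  2  3  4  5  6  7  8
 c  2  1  1  1  2  3  4  5  6  7
 c  3  2  2  1  1  2  3  4  5  6
 b  4  3  2  2  2  2  3  4  5  6
 b  5  4  3  3  3  3  3  4  5  6
 c  6  5  4  3  3  4  4  3  4  5
 c  7  6  5  4  3  4  5  4  3  4
 c  8  7  6  5  4  4  5  5  4  3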